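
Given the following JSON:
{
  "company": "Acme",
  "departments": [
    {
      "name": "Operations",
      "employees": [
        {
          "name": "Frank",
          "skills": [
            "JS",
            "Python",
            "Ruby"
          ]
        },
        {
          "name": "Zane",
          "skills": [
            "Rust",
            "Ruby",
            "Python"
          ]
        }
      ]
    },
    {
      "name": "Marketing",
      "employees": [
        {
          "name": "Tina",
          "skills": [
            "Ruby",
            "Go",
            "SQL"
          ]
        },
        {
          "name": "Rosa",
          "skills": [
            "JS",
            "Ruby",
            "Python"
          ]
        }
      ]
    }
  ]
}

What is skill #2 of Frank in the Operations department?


Path: departments[0].employees[0].skills[1]
Value: Python

ANSWER: Python


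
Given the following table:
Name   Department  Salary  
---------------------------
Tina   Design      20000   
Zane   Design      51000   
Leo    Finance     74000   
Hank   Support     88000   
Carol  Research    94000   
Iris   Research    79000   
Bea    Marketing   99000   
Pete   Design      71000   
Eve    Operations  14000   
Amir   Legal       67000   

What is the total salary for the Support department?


Support department members:
  Hank: 88000
Total = 88000 = 88000

ANSWER: 88000


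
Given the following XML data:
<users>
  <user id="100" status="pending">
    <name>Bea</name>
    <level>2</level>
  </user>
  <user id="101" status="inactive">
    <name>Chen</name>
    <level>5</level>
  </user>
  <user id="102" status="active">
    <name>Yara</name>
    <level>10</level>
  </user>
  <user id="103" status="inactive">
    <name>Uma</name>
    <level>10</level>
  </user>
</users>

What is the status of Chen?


Finding user with name = Chen
user id="101" status="inactive"

ANSWER: inactive


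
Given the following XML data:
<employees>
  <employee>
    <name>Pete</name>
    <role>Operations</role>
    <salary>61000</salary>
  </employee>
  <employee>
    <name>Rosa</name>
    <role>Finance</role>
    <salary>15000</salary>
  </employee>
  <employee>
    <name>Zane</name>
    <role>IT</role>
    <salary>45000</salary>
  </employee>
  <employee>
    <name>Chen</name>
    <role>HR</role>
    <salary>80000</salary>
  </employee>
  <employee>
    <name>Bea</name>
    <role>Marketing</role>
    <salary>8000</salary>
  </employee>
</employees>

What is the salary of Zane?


Searching for <employee> with <name>Zane</name>
Found at position 3
<salary>45000</salary>

ANSWER: 45000


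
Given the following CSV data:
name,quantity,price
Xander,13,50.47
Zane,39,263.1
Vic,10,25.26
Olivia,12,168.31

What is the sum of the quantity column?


Values in 'quantity' column:
  Row 1: 13
  Row 2: 39
  Row 3: 10
  Row 4: 12
Sum = 13 + 39 + 10 + 12 = 74

ANSWER: 74


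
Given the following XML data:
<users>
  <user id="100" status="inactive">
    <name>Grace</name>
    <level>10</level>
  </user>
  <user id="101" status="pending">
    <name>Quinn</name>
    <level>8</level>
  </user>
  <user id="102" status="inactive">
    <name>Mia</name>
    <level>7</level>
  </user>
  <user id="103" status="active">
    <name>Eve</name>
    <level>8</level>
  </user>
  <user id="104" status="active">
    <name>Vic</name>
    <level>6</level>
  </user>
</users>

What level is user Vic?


Finding user: Vic
<level>6</level>

ANSWER: 6


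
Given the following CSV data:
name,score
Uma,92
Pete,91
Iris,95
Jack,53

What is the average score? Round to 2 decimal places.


Scores: 92, 91, 95, 53
Sum = 331
Count = 4
Average = 331 / 4 = 82.75

ANSWER: 82.75


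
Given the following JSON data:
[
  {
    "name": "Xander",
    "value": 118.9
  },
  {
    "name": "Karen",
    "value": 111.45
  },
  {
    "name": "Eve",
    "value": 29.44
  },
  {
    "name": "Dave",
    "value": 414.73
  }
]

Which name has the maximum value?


Comparing values:
  Xander: 118.9
  Karen: 111.45
  Eve: 29.44
  Dave: 414.73
Maximum: Dave (414.73)

ANSWER: Dave


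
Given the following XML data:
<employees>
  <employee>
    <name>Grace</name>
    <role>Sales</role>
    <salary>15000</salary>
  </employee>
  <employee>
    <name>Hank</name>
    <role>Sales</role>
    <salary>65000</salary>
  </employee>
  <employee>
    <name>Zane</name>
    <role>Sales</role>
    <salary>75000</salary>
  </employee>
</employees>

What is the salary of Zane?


Searching for <employee> with <name>Zane</name>
Found at position 3
<salary>75000</salary>

ANSWER: 75000


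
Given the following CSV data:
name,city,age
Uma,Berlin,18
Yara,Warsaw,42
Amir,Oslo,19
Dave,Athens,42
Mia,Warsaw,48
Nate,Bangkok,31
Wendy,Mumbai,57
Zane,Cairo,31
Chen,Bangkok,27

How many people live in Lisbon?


Scanning city column for 'Lisbon':
Total matches: 0

ANSWER: 0


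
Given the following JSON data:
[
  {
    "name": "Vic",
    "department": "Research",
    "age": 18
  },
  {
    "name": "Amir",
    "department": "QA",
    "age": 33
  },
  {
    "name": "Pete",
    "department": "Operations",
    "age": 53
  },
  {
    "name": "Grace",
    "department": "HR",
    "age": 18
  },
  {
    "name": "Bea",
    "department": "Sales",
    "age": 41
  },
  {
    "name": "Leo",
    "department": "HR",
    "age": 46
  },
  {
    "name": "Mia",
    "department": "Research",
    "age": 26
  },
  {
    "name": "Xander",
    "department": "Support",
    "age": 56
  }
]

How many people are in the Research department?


Scanning records for department = Research
  Record 0: Vic
  Record 6: Mia
Count: 2

ANSWER: 2


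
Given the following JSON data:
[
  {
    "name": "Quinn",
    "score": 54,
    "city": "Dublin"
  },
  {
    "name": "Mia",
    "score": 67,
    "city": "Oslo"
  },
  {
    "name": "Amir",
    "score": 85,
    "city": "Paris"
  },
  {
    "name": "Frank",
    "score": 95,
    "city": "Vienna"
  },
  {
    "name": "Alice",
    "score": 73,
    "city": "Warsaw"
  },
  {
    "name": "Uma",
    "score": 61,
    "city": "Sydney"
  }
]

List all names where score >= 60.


Filtering records where score >= 60:
  Quinn (score=54) -> no
  Mia (score=67) -> YES
  Amir (score=85) -> YES
  Frank (score=95) -> YES
  Alice (score=73) -> YES
  Uma (score=61) -> YES


ANSWER: Mia, Amir, Frank, Alice, Uma


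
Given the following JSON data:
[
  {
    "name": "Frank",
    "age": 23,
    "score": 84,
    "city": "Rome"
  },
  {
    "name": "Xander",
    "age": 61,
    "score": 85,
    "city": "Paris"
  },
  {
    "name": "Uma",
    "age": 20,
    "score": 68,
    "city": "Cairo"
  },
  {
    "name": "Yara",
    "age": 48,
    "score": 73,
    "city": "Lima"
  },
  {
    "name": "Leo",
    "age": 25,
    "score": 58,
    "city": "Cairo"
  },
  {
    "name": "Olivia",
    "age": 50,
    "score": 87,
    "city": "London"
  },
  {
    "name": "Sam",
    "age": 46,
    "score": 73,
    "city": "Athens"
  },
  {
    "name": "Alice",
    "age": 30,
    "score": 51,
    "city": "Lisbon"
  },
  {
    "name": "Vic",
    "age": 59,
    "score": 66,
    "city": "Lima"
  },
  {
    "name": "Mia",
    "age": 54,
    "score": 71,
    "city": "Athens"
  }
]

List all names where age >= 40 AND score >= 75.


Checking both conditions:
  Frank (age=23, score=84) -> no
  Xander (age=61, score=85) -> YES
  Uma (age=20, score=68) -> no
  Yara (age=48, score=73) -> no
  Leo (age=25, score=58) -> no
  Olivia (age=50, score=87) -> YES
  Sam (age=46, score=73) -> no
  Alice (age=30, score=51) -> no
  Vic (age=59, score=66) -> no
  Mia (age=54, score=71) -> no


ANSWER: Xander, Olivia


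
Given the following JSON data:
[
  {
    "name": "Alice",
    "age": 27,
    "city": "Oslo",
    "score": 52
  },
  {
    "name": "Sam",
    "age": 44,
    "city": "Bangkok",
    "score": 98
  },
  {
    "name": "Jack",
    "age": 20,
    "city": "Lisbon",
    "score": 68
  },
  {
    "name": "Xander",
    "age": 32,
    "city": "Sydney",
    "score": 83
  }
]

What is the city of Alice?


Looking up record where name = Alice
Record index: 0
Field 'city' = Oslo

ANSWER: Oslo


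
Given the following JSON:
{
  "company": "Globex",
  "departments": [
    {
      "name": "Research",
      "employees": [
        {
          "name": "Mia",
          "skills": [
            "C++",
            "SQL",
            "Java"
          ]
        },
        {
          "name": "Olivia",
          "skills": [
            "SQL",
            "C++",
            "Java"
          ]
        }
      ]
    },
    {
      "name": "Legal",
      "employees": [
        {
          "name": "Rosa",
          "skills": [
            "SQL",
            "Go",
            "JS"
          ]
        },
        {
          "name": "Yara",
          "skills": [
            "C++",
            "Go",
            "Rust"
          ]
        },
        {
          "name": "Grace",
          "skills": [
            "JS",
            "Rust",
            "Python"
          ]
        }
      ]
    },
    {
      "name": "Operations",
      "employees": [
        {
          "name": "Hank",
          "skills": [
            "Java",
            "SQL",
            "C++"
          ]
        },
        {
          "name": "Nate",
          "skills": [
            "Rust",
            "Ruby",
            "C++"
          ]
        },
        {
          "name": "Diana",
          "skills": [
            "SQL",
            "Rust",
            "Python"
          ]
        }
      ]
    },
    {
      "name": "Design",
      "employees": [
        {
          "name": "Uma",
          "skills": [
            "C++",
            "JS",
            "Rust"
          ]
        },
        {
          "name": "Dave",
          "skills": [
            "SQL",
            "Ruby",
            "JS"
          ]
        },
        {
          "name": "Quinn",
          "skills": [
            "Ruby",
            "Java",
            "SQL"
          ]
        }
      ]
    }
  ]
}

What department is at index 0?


Path: departments[0].name
Value: Research

ANSWER: Research


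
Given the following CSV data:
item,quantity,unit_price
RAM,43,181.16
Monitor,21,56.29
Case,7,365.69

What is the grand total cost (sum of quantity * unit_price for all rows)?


Computing row totals:
  RAM: 43 * 181.16 = 7789.88
  Monitor: 21 * 56.29 = 1182.09
  Case: 7 * 365.69 = 2559.83
Grand total = 7789.88 + 1182.09 + 2559.83 = 11531.8

ANSWER: 11531.8


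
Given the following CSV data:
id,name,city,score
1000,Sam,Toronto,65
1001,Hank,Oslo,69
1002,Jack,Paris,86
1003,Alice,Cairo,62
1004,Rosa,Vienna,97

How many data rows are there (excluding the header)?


Counting rows (excluding header):
Header: id,name,city,score
Data rows: 5

ANSWER: 5


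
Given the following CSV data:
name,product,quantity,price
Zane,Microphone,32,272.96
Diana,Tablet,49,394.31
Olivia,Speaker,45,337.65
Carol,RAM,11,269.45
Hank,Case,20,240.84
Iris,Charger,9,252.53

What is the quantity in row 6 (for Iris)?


Row 6: Iris
Column 'quantity' = 9

ANSWER: 9


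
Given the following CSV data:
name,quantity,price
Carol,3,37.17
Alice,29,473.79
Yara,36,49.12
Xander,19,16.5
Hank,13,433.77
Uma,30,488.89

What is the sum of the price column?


Values in 'price' column:
  Row 1: 37.17
  Row 2: 473.79
  Row 3: 49.12
  Row 4: 16.5
  Row 5: 433.77
  Row 6: 488.89
Sum = 37.17 + 473.79 + 49.12 + 16.5 + 433.77 + 488.89 = 1499.24

ANSWER: 1499.24


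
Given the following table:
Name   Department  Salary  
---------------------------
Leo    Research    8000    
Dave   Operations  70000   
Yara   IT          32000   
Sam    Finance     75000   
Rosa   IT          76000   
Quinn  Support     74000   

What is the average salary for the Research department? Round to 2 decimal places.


Research department members:
  Leo: 8000
Sum = 8000
Count = 1
Average = 8000 / 1 = 8000.00

ANSWER: 8000.00


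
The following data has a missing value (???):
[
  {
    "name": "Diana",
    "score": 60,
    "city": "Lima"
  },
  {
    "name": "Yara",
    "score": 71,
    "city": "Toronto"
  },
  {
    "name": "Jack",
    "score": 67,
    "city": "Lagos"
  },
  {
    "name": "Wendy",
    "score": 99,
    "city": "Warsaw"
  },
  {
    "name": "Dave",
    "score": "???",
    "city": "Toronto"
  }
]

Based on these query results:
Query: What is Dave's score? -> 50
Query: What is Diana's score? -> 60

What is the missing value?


The missing value is Dave's score
From query: Dave's score = 50

ANSWER: 50


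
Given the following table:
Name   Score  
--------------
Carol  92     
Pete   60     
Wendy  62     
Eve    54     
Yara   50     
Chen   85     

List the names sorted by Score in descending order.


Sorting by Score (descending):
  Carol: 92
  Chen: 85
  Wendy: 62
  Pete: 60
  Eve: 54
  Yara: 50


ANSWER: Carol, Chen, Wendy, Pete, Eve, Yara


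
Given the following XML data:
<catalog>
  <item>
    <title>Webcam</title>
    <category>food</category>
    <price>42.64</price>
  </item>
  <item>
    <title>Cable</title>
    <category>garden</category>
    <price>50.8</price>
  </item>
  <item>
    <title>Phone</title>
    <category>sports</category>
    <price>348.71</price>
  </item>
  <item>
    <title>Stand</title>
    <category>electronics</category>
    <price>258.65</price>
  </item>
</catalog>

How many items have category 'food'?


Scanning <item> elements for <category>food</category>:
  Item 1: Webcam -> MATCH
Count: 1

ANSWER: 1


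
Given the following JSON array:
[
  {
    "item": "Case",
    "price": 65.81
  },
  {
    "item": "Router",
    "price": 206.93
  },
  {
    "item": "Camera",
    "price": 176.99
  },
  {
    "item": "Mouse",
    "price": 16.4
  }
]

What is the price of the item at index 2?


Array index 2 -> Camera
price = 176.99

ANSWER: 176.99


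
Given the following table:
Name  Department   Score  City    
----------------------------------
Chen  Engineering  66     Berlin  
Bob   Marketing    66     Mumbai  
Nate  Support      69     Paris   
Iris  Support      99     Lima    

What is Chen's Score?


Row 1: Chen
Score = 66

ANSWER: 66


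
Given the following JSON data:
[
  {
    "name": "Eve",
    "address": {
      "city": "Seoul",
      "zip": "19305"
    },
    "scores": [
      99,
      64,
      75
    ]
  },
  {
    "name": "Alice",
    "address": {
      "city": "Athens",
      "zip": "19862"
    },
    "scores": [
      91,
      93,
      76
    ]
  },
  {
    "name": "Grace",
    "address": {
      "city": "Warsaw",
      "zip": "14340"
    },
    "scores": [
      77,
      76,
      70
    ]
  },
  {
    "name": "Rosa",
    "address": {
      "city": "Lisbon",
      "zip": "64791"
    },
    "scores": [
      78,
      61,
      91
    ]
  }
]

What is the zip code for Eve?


Path: records[0].address.zip
Value: 19305

ANSWER: 19305


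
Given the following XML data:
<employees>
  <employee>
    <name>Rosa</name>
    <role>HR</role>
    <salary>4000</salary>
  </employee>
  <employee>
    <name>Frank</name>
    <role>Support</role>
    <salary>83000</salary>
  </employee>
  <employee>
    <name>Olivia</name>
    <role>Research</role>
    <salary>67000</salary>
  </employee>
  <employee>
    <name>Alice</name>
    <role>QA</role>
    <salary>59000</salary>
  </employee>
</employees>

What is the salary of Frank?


Searching for <employee> with <name>Frank</name>
Found at position 2
<salary>83000</salary>

ANSWER: 83000


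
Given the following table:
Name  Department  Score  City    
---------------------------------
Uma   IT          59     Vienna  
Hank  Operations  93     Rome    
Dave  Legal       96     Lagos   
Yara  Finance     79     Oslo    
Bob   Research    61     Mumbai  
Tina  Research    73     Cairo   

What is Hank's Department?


Row 2: Hank
Department = Operations

ANSWER: Operations


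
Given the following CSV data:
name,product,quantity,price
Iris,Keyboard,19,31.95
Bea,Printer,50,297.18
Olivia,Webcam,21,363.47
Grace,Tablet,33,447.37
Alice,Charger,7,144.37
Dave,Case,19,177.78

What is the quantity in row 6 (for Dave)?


Row 6: Dave
Column 'quantity' = 19

ANSWER: 19


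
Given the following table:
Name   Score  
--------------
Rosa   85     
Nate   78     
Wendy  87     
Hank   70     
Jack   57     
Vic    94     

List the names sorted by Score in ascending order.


Sorting by Score (ascending):
  Jack: 57
  Hank: 70
  Nate: 78
  Rosa: 85
  Wendy: 87
  Vic: 94


ANSWER: Jack, Hank, Nate, Rosa, Wendy, Vic


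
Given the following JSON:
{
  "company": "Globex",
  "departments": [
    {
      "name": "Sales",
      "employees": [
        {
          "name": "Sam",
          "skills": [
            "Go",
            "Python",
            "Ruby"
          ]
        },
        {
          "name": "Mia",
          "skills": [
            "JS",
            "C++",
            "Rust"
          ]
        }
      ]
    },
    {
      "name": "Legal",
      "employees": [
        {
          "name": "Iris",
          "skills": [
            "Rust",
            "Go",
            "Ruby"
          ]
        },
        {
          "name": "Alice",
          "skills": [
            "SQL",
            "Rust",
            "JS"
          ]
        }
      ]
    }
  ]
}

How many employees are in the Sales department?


Path: departments[0].employees
Count: 2

ANSWER: 2


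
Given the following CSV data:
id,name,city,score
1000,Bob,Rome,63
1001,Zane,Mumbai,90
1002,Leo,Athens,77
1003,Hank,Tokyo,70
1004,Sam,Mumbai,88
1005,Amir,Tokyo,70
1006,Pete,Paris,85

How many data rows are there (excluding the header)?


Counting rows (excluding header):
Header: id,name,city,score
Data rows: 7

ANSWER: 7


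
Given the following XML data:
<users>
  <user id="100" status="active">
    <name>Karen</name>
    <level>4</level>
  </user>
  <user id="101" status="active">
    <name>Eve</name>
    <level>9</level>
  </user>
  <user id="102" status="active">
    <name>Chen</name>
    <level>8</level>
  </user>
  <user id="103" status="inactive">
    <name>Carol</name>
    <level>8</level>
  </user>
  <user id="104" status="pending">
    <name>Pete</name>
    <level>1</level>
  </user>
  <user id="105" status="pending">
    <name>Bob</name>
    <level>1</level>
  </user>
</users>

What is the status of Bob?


Finding user with name = Bob
user id="105" status="pending"

ANSWER: pending


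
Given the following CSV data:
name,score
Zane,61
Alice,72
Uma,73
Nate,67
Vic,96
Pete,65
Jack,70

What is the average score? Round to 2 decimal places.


Scores: 61, 72, 73, 67, 96, 65, 70
Sum = 504
Count = 7
Average = 504 / 7 = 72.00

ANSWER: 72.00


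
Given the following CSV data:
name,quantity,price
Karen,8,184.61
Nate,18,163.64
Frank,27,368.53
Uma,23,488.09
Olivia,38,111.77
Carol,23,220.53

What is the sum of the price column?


Values in 'price' column:
  Row 1: 184.61
  Row 2: 163.64
  Row 3: 368.53
  Row 4: 488.09
  Row 5: 111.77
  Row 6: 220.53
Sum = 184.61 + 163.64 + 368.53 + 488.09 + 111.77 + 220.53 = 1537.17

ANSWER: 1537.17


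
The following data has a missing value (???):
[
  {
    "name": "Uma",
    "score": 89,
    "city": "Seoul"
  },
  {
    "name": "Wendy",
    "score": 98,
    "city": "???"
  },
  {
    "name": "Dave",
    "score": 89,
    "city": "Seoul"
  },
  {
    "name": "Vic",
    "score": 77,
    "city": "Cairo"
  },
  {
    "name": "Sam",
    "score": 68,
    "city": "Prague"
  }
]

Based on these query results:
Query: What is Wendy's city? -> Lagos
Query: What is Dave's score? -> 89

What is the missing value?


The missing value is Wendy's city
From query: Wendy's city = Lagos

ANSWER: Lagos


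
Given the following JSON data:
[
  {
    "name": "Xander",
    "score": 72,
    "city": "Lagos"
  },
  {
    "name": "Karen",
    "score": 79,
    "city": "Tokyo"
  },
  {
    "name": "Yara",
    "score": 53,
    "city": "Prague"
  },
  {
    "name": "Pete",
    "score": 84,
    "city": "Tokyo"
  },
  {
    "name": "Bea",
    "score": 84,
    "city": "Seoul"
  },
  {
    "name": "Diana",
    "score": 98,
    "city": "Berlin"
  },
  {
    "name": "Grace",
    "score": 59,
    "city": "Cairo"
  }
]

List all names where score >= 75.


Filtering records where score >= 75:
  Xander (score=72) -> no
  Karen (score=79) -> YES
  Yara (score=53) -> no
  Pete (score=84) -> YES
  Bea (score=84) -> YES
  Diana (score=98) -> YES
  Grace (score=59) -> no


ANSWER: Karen, Pete, Bea, Diana


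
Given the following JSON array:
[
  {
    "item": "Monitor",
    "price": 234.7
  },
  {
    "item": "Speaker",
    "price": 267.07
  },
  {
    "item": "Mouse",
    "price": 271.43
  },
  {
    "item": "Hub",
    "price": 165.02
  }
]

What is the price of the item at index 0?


Array index 0 -> Monitor
price = 234.7

ANSWER: 234.7


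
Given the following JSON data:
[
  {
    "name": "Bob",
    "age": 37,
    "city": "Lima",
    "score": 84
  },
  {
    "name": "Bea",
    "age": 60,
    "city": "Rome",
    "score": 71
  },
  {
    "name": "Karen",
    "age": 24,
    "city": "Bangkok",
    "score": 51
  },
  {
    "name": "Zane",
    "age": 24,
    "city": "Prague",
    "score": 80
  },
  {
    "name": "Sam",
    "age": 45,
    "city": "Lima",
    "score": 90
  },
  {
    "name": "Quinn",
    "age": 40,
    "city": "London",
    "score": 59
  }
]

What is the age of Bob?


Looking up record where name = Bob
Record index: 0
Field 'age' = 37

ANSWER: 37


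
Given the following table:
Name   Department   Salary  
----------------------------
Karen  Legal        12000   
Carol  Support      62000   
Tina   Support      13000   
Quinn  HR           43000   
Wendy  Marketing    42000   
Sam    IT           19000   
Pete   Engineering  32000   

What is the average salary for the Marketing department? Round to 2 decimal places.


Marketing department members:
  Wendy: 42000
Sum = 42000
Count = 1
Average = 42000 / 1 = 42000.00

ANSWER: 42000.00


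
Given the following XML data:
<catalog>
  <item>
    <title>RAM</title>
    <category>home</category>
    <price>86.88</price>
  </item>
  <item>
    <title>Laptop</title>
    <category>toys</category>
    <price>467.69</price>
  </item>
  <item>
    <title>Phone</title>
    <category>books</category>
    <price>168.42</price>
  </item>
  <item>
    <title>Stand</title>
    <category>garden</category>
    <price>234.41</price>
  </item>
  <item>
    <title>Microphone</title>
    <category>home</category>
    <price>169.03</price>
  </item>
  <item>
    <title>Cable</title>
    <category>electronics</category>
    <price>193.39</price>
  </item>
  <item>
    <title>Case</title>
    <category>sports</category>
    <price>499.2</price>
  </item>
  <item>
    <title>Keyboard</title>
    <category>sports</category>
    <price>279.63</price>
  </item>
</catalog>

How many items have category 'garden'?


Scanning <item> elements for <category>garden</category>:
  Item 4: Stand -> MATCH
Count: 1

ANSWER: 1


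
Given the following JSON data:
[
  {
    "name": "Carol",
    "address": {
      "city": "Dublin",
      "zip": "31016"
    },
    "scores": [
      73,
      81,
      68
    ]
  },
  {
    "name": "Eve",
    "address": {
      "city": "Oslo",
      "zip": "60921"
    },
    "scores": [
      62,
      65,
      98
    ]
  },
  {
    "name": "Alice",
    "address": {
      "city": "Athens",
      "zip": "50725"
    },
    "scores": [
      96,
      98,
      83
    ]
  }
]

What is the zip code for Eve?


Path: records[1].address.zip
Value: 60921

ANSWER: 60921


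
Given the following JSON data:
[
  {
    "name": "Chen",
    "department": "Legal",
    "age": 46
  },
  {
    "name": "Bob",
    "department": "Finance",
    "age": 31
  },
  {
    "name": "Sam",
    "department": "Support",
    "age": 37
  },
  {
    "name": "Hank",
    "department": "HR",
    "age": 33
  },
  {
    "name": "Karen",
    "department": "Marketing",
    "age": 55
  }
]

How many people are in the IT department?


Scanning records for department = IT
  No matches found
Count: 0

ANSWER: 0


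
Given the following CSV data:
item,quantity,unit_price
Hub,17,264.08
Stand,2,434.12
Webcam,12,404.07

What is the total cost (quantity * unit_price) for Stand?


Row: Stand
quantity = 2
unit_price = 434.12
total = 2 * 434.12 = 868.24

ANSWER: 868.24


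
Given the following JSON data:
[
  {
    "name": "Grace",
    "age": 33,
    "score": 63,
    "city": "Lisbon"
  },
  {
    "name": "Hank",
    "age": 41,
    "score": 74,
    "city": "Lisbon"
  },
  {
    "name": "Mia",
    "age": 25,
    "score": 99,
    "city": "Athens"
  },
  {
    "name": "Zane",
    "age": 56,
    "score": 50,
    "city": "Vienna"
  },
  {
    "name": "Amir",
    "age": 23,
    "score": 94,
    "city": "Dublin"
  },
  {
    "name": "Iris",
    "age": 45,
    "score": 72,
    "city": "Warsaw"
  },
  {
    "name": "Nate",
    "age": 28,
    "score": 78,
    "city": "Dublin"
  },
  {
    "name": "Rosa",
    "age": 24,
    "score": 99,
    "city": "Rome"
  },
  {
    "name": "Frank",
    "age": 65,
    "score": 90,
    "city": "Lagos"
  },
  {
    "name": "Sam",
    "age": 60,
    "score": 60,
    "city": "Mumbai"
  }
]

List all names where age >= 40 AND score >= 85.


Checking both conditions:
  Grace (age=33, score=63) -> no
  Hank (age=41, score=74) -> no
  Mia (age=25, score=99) -> no
  Zane (age=56, score=50) -> no
  Amir (age=23, score=94) -> no
  Iris (age=45, score=72) -> no
  Nate (age=28, score=78) -> no
  Rosa (age=24, score=99) -> no
  Frank (age=65, score=90) -> YES
  Sam (age=60, score=60) -> no


ANSWER: Frank


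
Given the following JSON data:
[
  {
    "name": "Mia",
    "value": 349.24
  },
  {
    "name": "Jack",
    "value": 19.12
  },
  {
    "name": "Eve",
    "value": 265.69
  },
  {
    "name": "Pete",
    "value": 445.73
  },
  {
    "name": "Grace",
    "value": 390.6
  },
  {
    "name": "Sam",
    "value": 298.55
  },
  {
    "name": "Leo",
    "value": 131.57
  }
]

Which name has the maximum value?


Comparing values:
  Mia: 349.24
  Jack: 19.12
  Eve: 265.69
  Pete: 445.73
  Grace: 390.6
  Sam: 298.55
  Leo: 131.57
Maximum: Pete (445.73)

ANSWER: Pete


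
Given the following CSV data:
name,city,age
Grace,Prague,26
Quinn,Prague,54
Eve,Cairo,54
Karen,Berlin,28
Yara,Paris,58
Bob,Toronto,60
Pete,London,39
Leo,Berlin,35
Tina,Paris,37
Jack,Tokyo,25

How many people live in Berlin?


Scanning city column for 'Berlin':
  Row 4: Karen -> MATCH
  Row 8: Leo -> MATCH
Total matches: 2

ANSWER: 2


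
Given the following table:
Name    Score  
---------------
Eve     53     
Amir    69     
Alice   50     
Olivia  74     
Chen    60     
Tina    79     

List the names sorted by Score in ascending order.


Sorting by Score (ascending):
  Alice: 50
  Eve: 53
  Chen: 60
  Amir: 69
  Olivia: 74
  Tina: 79


ANSWER: Alice, Eve, Chen, Amir, Olivia, Tina


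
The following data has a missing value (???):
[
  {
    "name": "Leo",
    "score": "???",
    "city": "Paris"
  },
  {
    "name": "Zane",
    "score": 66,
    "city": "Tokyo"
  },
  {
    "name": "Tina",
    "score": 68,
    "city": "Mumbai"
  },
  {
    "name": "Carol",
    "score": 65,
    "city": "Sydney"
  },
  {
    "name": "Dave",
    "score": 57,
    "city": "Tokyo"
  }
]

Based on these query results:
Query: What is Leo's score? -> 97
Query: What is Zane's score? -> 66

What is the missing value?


The missing value is Leo's score
From query: Leo's score = 97

ANSWER: 97


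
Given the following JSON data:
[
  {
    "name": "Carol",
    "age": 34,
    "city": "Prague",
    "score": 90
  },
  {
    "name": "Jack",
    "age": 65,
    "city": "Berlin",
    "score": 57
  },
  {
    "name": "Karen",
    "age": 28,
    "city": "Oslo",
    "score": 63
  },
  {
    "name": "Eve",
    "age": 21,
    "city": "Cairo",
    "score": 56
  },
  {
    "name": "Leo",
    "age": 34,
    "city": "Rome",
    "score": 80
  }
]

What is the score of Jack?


Looking up record where name = Jack
Record index: 1
Field 'score' = 57

ANSWER: 57


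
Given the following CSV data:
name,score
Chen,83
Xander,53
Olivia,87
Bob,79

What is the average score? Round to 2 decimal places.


Scores: 83, 53, 87, 79
Sum = 302
Count = 4
Average = 302 / 4 = 75.50

ANSWER: 75.50


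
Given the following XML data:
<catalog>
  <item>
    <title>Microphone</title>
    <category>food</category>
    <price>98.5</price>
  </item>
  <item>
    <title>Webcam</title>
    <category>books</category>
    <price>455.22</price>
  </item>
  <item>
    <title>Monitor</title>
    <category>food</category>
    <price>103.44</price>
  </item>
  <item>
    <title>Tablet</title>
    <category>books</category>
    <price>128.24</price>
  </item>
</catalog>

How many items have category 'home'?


Scanning <item> elements for <category>home</category>:
Count: 0

ANSWER: 0


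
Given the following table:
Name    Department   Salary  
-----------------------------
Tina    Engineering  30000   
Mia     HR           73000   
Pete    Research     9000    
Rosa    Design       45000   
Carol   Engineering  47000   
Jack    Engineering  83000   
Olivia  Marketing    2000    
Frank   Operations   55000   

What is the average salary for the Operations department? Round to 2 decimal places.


Operations department members:
  Frank: 55000
Sum = 55000
Count = 1
Average = 55000 / 1 = 55000.00

ANSWER: 55000.00


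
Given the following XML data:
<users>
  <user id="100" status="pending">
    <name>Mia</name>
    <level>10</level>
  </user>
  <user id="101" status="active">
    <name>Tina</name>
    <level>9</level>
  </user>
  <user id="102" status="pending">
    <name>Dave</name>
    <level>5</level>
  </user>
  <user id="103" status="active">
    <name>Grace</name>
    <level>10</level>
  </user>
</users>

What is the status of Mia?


Finding user with name = Mia
user id="100" status="pending"

ANSWER: pending


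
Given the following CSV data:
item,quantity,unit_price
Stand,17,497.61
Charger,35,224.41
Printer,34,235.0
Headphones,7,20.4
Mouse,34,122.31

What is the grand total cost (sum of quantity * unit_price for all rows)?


Computing row totals:
  Stand: 17 * 497.61 = 8459.37
  Charger: 35 * 224.41 = 7854.35
  Printer: 34 * 235.0 = 7990.0
  Headphones: 7 * 20.4 = 142.8
  Mouse: 34 * 122.31 = 4158.54
Grand total = 8459.37 + 7854.35 + 7990.0 + 142.8 + 4158.54 = 28605.06

ANSWER: 28605.06


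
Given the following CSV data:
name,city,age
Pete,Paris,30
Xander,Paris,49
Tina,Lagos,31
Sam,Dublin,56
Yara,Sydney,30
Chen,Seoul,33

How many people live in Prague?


Scanning city column for 'Prague':
Total matches: 0

ANSWER: 0


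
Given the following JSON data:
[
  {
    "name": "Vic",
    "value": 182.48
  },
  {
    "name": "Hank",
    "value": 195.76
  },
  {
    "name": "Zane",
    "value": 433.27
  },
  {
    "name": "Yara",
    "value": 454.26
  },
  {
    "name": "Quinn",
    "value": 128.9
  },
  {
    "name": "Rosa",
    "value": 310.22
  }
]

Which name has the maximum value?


Comparing values:
  Vic: 182.48
  Hank: 195.76
  Zane: 433.27
  Yara: 454.26
  Quinn: 128.9
  Rosa: 310.22
Maximum: Yara (454.26)

ANSWER: Yara


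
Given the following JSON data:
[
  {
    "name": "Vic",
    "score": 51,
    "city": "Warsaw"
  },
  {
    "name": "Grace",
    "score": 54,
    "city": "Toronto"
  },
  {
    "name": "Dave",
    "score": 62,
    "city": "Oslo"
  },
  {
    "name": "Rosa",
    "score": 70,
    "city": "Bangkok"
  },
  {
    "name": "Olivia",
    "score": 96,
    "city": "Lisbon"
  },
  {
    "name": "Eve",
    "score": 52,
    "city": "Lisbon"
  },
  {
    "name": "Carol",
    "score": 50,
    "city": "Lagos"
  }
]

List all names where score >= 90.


Filtering records where score >= 90:
  Vic (score=51) -> no
  Grace (score=54) -> no
  Dave (score=62) -> no
  Rosa (score=70) -> no
  Olivia (score=96) -> YES
  Eve (score=52) -> no
  Carol (score=50) -> no


ANSWER: Olivia


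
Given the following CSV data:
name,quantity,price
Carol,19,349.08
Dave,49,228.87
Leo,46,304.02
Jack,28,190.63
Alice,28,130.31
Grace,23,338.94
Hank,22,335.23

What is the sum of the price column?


Values in 'price' column:
  Row 1: 349.08
  Row 2: 228.87
  Row 3: 304.02
  Row 4: 190.63
  Row 5: 130.31
  Row 6: 338.94
  Row 7: 335.23
Sum = 349.08 + 228.87 + 304.02 + 190.63 + 130.31 + 338.94 + 335.23 = 1877.08

ANSWER: 1877.08


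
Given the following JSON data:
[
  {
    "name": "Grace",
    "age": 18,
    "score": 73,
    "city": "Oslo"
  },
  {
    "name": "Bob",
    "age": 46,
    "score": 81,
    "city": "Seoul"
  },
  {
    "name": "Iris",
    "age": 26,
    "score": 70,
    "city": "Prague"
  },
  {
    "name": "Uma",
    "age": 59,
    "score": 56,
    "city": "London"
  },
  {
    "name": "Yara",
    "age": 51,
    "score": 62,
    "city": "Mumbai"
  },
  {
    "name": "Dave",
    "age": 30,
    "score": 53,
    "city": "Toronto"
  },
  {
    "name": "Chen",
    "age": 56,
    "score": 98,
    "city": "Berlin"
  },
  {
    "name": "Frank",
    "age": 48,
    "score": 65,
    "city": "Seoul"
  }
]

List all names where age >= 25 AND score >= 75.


Checking both conditions:
  Grace (age=18, score=73) -> no
  Bob (age=46, score=81) -> YES
  Iris (age=26, score=70) -> no
  Uma (age=59, score=56) -> no
  Yara (age=51, score=62) -> no
  Dave (age=30, score=53) -> no
  Chen (age=56, score=98) -> YES
  Frank (age=48, score=65) -> no


ANSWER: Bob, Chen


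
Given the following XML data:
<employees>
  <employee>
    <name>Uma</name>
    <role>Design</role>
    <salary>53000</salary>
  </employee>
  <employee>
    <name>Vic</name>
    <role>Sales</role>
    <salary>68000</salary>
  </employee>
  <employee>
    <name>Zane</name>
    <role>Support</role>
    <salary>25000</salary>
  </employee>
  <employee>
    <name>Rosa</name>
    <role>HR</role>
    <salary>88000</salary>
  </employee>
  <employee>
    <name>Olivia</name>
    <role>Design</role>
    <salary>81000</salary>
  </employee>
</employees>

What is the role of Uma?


Searching for <employee> with <name>Uma</name>
Found at position 1
<role>Design</role>

ANSWER: Design


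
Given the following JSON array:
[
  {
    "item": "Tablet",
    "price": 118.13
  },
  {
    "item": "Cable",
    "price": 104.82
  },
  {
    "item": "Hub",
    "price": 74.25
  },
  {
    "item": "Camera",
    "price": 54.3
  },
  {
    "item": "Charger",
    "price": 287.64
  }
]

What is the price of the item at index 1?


Array index 1 -> Cable
price = 104.82

ANSWER: 104.82


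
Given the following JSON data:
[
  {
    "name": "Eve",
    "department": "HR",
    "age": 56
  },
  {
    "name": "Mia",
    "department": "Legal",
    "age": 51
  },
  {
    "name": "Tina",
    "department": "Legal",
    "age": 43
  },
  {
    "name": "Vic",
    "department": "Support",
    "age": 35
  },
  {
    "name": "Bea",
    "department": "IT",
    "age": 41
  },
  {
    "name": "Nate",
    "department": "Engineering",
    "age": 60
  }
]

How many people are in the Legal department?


Scanning records for department = Legal
  Record 1: Mia
  Record 2: Tina
Count: 2

ANSWER: 2


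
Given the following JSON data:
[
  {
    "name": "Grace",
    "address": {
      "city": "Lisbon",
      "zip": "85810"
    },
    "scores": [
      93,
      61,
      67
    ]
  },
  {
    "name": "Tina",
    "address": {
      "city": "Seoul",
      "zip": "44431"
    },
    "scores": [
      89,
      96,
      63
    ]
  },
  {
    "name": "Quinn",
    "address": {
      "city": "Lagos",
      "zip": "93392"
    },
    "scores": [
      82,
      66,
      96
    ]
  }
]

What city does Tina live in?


Path: records[1].address.city
Value: Seoul

ANSWER: Seoul


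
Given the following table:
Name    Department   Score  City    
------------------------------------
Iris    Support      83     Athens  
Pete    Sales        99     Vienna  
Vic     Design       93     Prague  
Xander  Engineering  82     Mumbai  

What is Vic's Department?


Row 3: Vic
Department = Design

ANSWER: Design


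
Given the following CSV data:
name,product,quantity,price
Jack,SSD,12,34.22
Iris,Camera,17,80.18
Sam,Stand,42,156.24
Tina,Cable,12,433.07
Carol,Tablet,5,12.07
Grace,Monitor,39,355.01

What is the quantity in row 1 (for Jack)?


Row 1: Jack
Column 'quantity' = 12

ANSWER: 12


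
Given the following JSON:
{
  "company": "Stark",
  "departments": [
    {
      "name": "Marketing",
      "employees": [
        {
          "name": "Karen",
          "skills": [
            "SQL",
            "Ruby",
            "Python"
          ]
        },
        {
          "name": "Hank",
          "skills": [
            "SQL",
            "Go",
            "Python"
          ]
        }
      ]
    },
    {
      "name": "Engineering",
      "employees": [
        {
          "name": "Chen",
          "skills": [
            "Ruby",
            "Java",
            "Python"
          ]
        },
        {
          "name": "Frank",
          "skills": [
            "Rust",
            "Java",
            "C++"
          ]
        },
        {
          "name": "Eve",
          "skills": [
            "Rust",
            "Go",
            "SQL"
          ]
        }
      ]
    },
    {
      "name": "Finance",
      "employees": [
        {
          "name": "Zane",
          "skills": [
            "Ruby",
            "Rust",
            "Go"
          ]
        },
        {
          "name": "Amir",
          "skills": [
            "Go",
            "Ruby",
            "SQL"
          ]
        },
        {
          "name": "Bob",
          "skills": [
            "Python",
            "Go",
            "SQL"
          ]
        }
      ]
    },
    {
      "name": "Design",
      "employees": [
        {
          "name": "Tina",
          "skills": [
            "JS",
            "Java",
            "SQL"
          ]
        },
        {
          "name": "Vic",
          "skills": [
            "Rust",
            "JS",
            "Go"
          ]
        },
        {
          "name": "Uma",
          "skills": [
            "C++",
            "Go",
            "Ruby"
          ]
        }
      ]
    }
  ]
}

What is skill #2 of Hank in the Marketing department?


Path: departments[0].employees[1].skills[1]
Value: Go

ANSWER: Go


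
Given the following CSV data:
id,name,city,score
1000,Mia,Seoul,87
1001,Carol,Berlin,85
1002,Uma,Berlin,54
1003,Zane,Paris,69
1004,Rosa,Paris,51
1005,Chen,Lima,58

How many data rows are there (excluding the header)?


Counting rows (excluding header):
Header: id,name,city,score
Data rows: 6

ANSWER: 6


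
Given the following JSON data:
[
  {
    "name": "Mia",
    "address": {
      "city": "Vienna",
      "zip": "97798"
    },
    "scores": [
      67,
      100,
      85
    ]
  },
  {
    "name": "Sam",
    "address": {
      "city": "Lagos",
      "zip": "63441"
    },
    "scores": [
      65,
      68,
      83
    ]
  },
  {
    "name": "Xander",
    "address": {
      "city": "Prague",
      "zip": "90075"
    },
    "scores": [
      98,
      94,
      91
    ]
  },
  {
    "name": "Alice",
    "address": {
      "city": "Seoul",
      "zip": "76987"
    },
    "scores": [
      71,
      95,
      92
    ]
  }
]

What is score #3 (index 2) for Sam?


Path: records[1].scores[2]
Value: 83

ANSWER: 83


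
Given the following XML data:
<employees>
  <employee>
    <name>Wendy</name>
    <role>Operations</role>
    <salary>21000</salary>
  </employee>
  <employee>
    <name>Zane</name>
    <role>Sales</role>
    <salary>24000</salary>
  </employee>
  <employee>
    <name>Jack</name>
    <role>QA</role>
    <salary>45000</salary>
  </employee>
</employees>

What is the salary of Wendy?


Searching for <employee> with <name>Wendy</name>
Found at position 1
<salary>21000</salary>

ANSWER: 21000


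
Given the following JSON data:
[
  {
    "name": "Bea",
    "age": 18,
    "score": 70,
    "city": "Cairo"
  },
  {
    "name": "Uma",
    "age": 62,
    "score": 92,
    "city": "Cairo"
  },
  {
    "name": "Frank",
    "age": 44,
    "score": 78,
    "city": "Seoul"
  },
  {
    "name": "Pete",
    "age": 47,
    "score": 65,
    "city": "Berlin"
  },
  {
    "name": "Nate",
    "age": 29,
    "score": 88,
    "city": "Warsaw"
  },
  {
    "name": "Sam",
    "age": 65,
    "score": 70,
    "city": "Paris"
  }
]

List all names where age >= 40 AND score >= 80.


Checking both conditions:
  Bea (age=18, score=70) -> no
  Uma (age=62, score=92) -> YES
  Frank (age=44, score=78) -> no
  Pete (age=47, score=65) -> no
  Nate (age=29, score=88) -> no
  Sam (age=65, score=70) -> no


ANSWER: Uma
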